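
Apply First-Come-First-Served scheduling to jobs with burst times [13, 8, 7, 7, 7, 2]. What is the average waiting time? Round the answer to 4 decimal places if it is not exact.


FCFS order (as given): [13, 8, 7, 7, 7, 2]
Waiting times:
  Job 1: wait = 0
  Job 2: wait = 13
  Job 3: wait = 21
  Job 4: wait = 28
  Job 5: wait = 35
  Job 6: wait = 42
Sum of waiting times = 139
Average waiting time = 139/6 = 23.1667

23.1667


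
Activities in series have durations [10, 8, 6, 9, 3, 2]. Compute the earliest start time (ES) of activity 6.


Activity 6 starts after activities 1 through 5 complete.
Predecessor durations: [10, 8, 6, 9, 3]
ES = 10 + 8 + 6 + 9 + 3 = 36

36


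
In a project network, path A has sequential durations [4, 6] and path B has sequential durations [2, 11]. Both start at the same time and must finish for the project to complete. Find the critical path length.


Path A total = 4 + 6 = 10
Path B total = 2 + 11 = 13
Critical path = longest path = max(10, 13) = 13

13


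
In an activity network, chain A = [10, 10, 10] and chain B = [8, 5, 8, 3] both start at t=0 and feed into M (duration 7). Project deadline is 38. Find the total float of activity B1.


Forward pass: ES(B1) = sum of predecessors on chain B = 0
EF = ES + duration = 0 + 8 = 8
Backward pass: LF(M) = deadline = 38; LS(M) = 38 - 7 = 31
LF(B1) = LS(M) - sum(successors on chain B) = 31 - 16 = 15
LS = LF - duration = 15 - 8 = 7
Total float = LS - ES = 7 - 0 = 7

7


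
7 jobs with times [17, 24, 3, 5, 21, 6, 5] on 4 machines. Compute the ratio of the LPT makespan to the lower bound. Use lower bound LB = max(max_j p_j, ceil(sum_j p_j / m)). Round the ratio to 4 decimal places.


LPT order: [24, 21, 17, 6, 5, 5, 3]
Machine loads after assignment: [24, 21, 17, 19]
LPT makespan = 24
Lower bound = max(max_job, ceil(total/4)) = max(24, 21) = 24
Ratio = 24 / 24 = 1.0

1.0


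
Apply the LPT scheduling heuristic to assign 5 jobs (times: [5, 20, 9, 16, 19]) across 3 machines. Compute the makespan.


Sort jobs in decreasing order (LPT): [20, 19, 16, 9, 5]
Assign each job to the least loaded machine:
  Machine 1: jobs [20], load = 20
  Machine 2: jobs [19, 5], load = 24
  Machine 3: jobs [16, 9], load = 25
Makespan = max load = 25

25


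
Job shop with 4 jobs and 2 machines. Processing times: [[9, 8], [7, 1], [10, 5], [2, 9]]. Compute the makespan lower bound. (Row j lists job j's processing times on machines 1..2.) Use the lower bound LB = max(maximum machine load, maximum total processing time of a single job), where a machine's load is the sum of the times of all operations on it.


Machine loads:
  Machine 1: 9 + 7 + 10 + 2 = 28
  Machine 2: 8 + 1 + 5 + 9 = 23
Max machine load = 28
Job totals:
  Job 1: 17
  Job 2: 8
  Job 3: 15
  Job 4: 11
Max job total = 17
Lower bound = max(28, 17) = 28

28


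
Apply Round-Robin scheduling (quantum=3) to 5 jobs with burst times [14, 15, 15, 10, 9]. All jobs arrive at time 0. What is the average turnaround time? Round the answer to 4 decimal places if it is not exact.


Time quantum = 3
Execution trace:
  J1 runs 3 units, time = 3
  J2 runs 3 units, time = 6
  J3 runs 3 units, time = 9
  J4 runs 3 units, time = 12
  J5 runs 3 units, time = 15
  J1 runs 3 units, time = 18
  J2 runs 3 units, time = 21
  J3 runs 3 units, time = 24
  J4 runs 3 units, time = 27
  J5 runs 3 units, time = 30
  J1 runs 3 units, time = 33
  J2 runs 3 units, time = 36
  J3 runs 3 units, time = 39
  J4 runs 3 units, time = 42
  J5 runs 3 units, time = 45
  J1 runs 3 units, time = 48
  J2 runs 3 units, time = 51
  J3 runs 3 units, time = 54
  J4 runs 1 units, time = 55
  J1 runs 2 units, time = 57
  J2 runs 3 units, time = 60
  J3 runs 3 units, time = 63
Finish times: [57, 60, 63, 55, 45]
Average turnaround = 280/5 = 56.0

56.0


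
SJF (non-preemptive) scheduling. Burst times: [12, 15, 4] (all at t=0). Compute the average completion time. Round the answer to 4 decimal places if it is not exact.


SJF order (ascending): [4, 12, 15]
Completion times:
  Job 1: burst=4, C=4
  Job 2: burst=12, C=16
  Job 3: burst=15, C=31
Average completion = 51/3 = 17.0

17.0


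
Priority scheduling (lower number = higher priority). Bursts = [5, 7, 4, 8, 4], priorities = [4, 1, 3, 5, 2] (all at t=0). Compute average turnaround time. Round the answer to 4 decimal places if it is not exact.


Sort by priority (ascending = highest first):
Order: [(1, 7), (2, 4), (3, 4), (4, 5), (5, 8)]
Completion times:
  Priority 1, burst=7, C=7
  Priority 2, burst=4, C=11
  Priority 3, burst=4, C=15
  Priority 4, burst=5, C=20
  Priority 5, burst=8, C=28
Average turnaround = 81/5 = 16.2

16.2


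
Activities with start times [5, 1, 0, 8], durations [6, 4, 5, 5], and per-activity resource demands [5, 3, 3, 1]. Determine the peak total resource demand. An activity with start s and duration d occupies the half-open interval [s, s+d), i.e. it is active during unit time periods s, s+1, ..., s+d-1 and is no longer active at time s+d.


Each activity i is active on [start_i, start_i + duration_i).
Compute total resource usage per time slot:
  t=0: active resources = [3], total = 3
  t=1: active resources = [3, 3], total = 6
  t=2: active resources = [3, 3], total = 6
  t=3: active resources = [3, 3], total = 6
  t=4: active resources = [3, 3], total = 6
  t=5: active resources = [5], total = 5
  t=6: active resources = [5], total = 5
  t=7: active resources = [5], total = 5
  t=8: active resources = [5, 1], total = 6
  t=9: active resources = [5, 1], total = 6
  t=10: active resources = [5, 1], total = 6
  t=11: active resources = [1], total = 1
  t=12: active resources = [1], total = 1
Peak resource demand = 6

6


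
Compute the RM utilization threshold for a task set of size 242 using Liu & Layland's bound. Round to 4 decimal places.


Compute 2^(1/242) = 1.0028683504
Subtract 1: 1.0028683504 - 1 = 0.0028683504
Multiply by n: 242 * 0.0028683504 = 0.6941407968
Round to 4 dp: 0.6941

0.6941


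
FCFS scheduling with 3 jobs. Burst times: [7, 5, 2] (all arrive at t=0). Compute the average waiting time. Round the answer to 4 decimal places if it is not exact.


FCFS order (as given): [7, 5, 2]
Waiting times:
  Job 1: wait = 0
  Job 2: wait = 7
  Job 3: wait = 12
Sum of waiting times = 19
Average waiting time = 19/3 = 6.3333

6.3333


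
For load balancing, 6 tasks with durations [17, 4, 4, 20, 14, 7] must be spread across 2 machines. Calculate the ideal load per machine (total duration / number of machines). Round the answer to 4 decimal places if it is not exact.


Total processing time = 17 + 4 + 4 + 20 + 14 + 7 = 66
Number of machines = 2
Ideal balanced load = 66 / 2 = 33.0

33.0


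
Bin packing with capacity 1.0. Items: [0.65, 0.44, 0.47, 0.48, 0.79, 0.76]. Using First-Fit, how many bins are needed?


Place items sequentially using First-Fit:
  Item 0.65 -> new Bin 1
  Item 0.44 -> new Bin 2
  Item 0.47 -> Bin 2 (now 0.91)
  Item 0.48 -> new Bin 3
  Item 0.79 -> new Bin 4
  Item 0.76 -> new Bin 5
Total bins used = 5

5


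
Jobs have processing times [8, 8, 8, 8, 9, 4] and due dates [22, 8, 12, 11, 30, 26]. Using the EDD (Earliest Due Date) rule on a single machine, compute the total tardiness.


Sort by due date (EDD order): [(8, 8), (8, 11), (8, 12), (8, 22), (4, 26), (9, 30)]
Compute completion times and tardiness:
  Job 1: p=8, d=8, C=8, tardiness=max(0,8-8)=0
  Job 2: p=8, d=11, C=16, tardiness=max(0,16-11)=5
  Job 3: p=8, d=12, C=24, tardiness=max(0,24-12)=12
  Job 4: p=8, d=22, C=32, tardiness=max(0,32-22)=10
  Job 5: p=4, d=26, C=36, tardiness=max(0,36-26)=10
  Job 6: p=9, d=30, C=45, tardiness=max(0,45-30)=15
Total tardiness = 52

52


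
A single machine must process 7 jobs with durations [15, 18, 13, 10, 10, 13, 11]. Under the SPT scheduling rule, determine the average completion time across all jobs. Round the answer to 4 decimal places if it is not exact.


Sort jobs by processing time (SPT order): [10, 10, 11, 13, 13, 15, 18]
Compute completion times sequentially:
  Job 1: processing = 10, completes at 10
  Job 2: processing = 10, completes at 20
  Job 3: processing = 11, completes at 31
  Job 4: processing = 13, completes at 44
  Job 5: processing = 13, completes at 57
  Job 6: processing = 15, completes at 72
  Job 7: processing = 18, completes at 90
Sum of completion times = 324
Average completion time = 324/7 = 46.2857

46.2857


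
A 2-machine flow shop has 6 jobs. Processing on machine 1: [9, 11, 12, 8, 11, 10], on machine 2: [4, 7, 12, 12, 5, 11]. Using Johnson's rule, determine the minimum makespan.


Apply Johnson's rule:
  Group 1 (a <= b): [(4, 8, 12), (6, 10, 11), (3, 12, 12)]
  Group 2 (a > b): [(2, 11, 7), (5, 11, 5), (1, 9, 4)]
Optimal job order: [4, 6, 3, 2, 5, 1]
Schedule:
  Job 4: M1 done at 8, M2 done at 20
  Job 6: M1 done at 18, M2 done at 31
  Job 3: M1 done at 30, M2 done at 43
  Job 2: M1 done at 41, M2 done at 50
  Job 5: M1 done at 52, M2 done at 57
  Job 1: M1 done at 61, M2 done at 65
Makespan = 65

65


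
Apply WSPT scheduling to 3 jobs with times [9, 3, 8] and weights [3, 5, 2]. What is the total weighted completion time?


Compute p/w ratios and sort ascending (WSPT): [(3, 5), (9, 3), (8, 2)]
Compute weighted completion times:
  Job (p=3,w=5): C=3, w*C=5*3=15
  Job (p=9,w=3): C=12, w*C=3*12=36
  Job (p=8,w=2): C=20, w*C=2*20=40
Total weighted completion time = 91

91


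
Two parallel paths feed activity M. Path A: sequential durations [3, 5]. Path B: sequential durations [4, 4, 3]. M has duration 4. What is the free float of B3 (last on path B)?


ES(B3) = sum of predecessors on chain B = 8
EF(B3) = ES + duration = 8 + 3 = 11
Successor of B3 is M. ES(M) = max(sum(A), sum(B)) = max(8, 11) = 11
Free float = ES(successor) - EF(current) = 11 - 11 = 0

0


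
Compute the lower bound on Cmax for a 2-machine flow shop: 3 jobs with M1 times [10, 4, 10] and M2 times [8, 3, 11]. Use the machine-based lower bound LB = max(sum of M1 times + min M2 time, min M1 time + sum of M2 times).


LB1 = sum(M1 times) + min(M2 times) = 24 + 3 = 27
LB2 = min(M1 times) + sum(M2 times) = 4 + 22 = 26
Lower bound = max(LB1, LB2) = max(27, 26) = 27

27


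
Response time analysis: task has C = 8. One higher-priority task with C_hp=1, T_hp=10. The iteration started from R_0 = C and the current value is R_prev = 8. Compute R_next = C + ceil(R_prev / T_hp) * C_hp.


R_next = C + ceil(R_prev / T_hp) * C_hp
ceil(8 / 10) = ceil(0.8) = 1
Interference = 1 * 1 = 1
R_next = 8 + 1 = 9

9


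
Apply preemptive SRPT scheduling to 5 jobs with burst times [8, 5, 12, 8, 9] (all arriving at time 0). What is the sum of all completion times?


Since all jobs arrive at t=0, SRPT equals SPT ordering.
SPT order: [5, 8, 8, 9, 12]
Completion times:
  Job 1: p=5, C=5
  Job 2: p=8, C=13
  Job 3: p=8, C=21
  Job 4: p=9, C=30
  Job 5: p=12, C=42
Total completion time = 5 + 13 + 21 + 30 + 42 = 111

111


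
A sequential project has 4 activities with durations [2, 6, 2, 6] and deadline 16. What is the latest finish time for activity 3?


LF(activity 3) = deadline - sum of successor durations
Successors: activities 4 through 4 with durations [6]
Sum of successor durations = 6
LF = 16 - 6 = 10

10


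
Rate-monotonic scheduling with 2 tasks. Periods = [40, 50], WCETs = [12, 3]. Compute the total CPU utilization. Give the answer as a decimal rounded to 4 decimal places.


Compute individual utilizations (exact fractions):
  Task 1: C/T = 12/40 = 3/10 (approx. 0.3)
  Task 2: C/T = 3/50 (approx. 0.06)
Total utilization U = 3/10 + 3/50 = 9/25
Rounded to 4 decimal places: U = 0.3600
RM (Liu & Layland) bound for 2 tasks = 0.828427; compare with U = 9/25 (approx. 0.360000)
U <= bound, so schedulable by RM sufficient condition.

0.3600


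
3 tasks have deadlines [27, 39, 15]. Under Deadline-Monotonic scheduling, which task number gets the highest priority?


Sort tasks by relative deadline (ascending):
  Task 3: deadline = 15
  Task 1: deadline = 27
  Task 2: deadline = 39
Priority order (highest first): [3, 1, 2]
Highest priority task = 3

3


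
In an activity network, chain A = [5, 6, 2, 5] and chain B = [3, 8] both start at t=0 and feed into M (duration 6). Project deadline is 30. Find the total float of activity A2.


Forward pass: ES(A2) = sum of predecessors on chain A = 5
EF = ES + duration = 5 + 6 = 11
Backward pass: LF(M) = deadline = 30; LS(M) = 30 - 6 = 24
LF(A2) = LS(M) - sum(successors on chain A) = 24 - 7 = 17
LS = LF - duration = 17 - 6 = 11
Total float = LS - ES = 11 - 5 = 6

6


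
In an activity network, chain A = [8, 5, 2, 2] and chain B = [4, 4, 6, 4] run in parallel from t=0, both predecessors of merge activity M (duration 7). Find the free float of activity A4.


ES(A4) = sum of predecessors on chain A = 15
EF(A4) = ES + duration = 15 + 2 = 17
Successor of A4 is M. ES(M) = max(sum(A), sum(B)) = max(17, 18) = 18
Free float = ES(successor) - EF(current) = 18 - 17 = 1

1


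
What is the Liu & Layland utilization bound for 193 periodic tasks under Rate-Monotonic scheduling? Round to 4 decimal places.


Compute 2^(1/193) = 1.0035978931
Subtract 1: 1.0035978931 - 1 = 0.0035978931
Multiply by n: 193 * 0.0035978931 = 0.6943933683
Round to 4 dp: 0.6944

0.6944


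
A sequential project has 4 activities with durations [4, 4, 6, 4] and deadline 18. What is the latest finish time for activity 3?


LF(activity 3) = deadline - sum of successor durations
Successors: activities 4 through 4 with durations [4]
Sum of successor durations = 4
LF = 18 - 4 = 14

14


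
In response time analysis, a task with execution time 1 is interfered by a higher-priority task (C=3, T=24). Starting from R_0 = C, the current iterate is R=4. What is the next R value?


R_next = C + ceil(R_prev / T_hp) * C_hp
ceil(4 / 24) = ceil(0.1667) = 1
Interference = 1 * 3 = 3
R_next = 1 + 3 = 4
R_next = R_prev, so the iteration has converged (response time = 4).

4


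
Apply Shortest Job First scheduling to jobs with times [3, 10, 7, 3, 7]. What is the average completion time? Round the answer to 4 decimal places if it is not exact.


SJF order (ascending): [3, 3, 7, 7, 10]
Completion times:
  Job 1: burst=3, C=3
  Job 2: burst=3, C=6
  Job 3: burst=7, C=13
  Job 4: burst=7, C=20
  Job 5: burst=10, C=30
Average completion = 72/5 = 14.4

14.4


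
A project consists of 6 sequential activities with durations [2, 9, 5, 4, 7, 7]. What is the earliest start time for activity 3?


Activity 3 starts after activities 1 through 2 complete.
Predecessor durations: [2, 9]
ES = 2 + 9 = 11

11


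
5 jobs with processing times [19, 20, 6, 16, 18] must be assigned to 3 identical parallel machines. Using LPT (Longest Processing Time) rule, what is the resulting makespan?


Sort jobs in decreasing order (LPT): [20, 19, 18, 16, 6]
Assign each job to the least loaded machine:
  Machine 1: jobs [20], load = 20
  Machine 2: jobs [19, 6], load = 25
  Machine 3: jobs [18, 16], load = 34
Makespan = max load = 34

34


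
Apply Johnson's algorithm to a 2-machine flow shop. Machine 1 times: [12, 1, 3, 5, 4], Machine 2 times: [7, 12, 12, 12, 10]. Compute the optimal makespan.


Apply Johnson's rule:
  Group 1 (a <= b): [(2, 1, 12), (3, 3, 12), (5, 4, 10), (4, 5, 12)]
  Group 2 (a > b): [(1, 12, 7)]
Optimal job order: [2, 3, 5, 4, 1]
Schedule:
  Job 2: M1 done at 1, M2 done at 13
  Job 3: M1 done at 4, M2 done at 25
  Job 5: M1 done at 8, M2 done at 35
  Job 4: M1 done at 13, M2 done at 47
  Job 1: M1 done at 25, M2 done at 54
Makespan = 54

54


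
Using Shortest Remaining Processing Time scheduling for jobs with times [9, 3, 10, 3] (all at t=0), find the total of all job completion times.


Since all jobs arrive at t=0, SRPT equals SPT ordering.
SPT order: [3, 3, 9, 10]
Completion times:
  Job 1: p=3, C=3
  Job 2: p=3, C=6
  Job 3: p=9, C=15
  Job 4: p=10, C=25
Total completion time = 3 + 6 + 15 + 25 = 49

49


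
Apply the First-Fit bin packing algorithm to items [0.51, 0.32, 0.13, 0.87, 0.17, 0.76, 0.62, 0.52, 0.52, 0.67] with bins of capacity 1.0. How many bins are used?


Place items sequentially using First-Fit:
  Item 0.51 -> new Bin 1
  Item 0.32 -> Bin 1 (now 0.83)
  Item 0.13 -> Bin 1 (now 0.96)
  Item 0.87 -> new Bin 2
  Item 0.17 -> new Bin 3
  Item 0.76 -> Bin 3 (now 0.93)
  Item 0.62 -> new Bin 4
  Item 0.52 -> new Bin 5
  Item 0.52 -> new Bin 6
  Item 0.67 -> new Bin 7
Total bins used = 7

7


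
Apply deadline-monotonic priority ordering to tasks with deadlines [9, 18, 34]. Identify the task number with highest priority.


Sort tasks by relative deadline (ascending):
  Task 1: deadline = 9
  Task 2: deadline = 18
  Task 3: deadline = 34
Priority order (highest first): [1, 2, 3]
Highest priority task = 1

1


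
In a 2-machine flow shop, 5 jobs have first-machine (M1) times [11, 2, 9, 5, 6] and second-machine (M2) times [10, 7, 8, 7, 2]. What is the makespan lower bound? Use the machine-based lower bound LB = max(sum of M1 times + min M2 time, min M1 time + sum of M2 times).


LB1 = sum(M1 times) + min(M2 times) = 33 + 2 = 35
LB2 = min(M1 times) + sum(M2 times) = 2 + 34 = 36
Lower bound = max(LB1, LB2) = max(35, 36) = 36

36


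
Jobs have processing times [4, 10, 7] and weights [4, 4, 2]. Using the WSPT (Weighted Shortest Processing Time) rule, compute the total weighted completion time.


Compute p/w ratios and sort ascending (WSPT): [(4, 4), (10, 4), (7, 2)]
Compute weighted completion times:
  Job (p=4,w=4): C=4, w*C=4*4=16
  Job (p=10,w=4): C=14, w*C=4*14=56
  Job (p=7,w=2): C=21, w*C=2*21=42
Total weighted completion time = 114

114


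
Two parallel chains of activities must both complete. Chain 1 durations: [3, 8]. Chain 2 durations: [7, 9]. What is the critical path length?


Path A total = 3 + 8 = 11
Path B total = 7 + 9 = 16
Critical path = longest path = max(11, 16) = 16

16


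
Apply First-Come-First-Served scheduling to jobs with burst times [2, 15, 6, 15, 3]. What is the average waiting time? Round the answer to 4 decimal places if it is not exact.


FCFS order (as given): [2, 15, 6, 15, 3]
Waiting times:
  Job 1: wait = 0
  Job 2: wait = 2
  Job 3: wait = 17
  Job 4: wait = 23
  Job 5: wait = 38
Sum of waiting times = 80
Average waiting time = 80/5 = 16.0

16.0


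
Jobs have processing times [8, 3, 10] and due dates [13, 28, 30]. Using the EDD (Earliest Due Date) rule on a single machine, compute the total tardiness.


Sort by due date (EDD order): [(8, 13), (3, 28), (10, 30)]
Compute completion times and tardiness:
  Job 1: p=8, d=13, C=8, tardiness=max(0,8-13)=0
  Job 2: p=3, d=28, C=11, tardiness=max(0,11-28)=0
  Job 3: p=10, d=30, C=21, tardiness=max(0,21-30)=0
Total tardiness = 0

0


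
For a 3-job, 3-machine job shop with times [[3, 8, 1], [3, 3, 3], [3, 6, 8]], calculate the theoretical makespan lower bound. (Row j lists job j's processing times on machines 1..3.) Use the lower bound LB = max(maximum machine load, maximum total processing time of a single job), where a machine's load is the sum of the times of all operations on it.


Machine loads:
  Machine 1: 3 + 3 + 3 = 9
  Machine 2: 8 + 3 + 6 = 17
  Machine 3: 1 + 3 + 8 = 12
Max machine load = 17
Job totals:
  Job 1: 12
  Job 2: 9
  Job 3: 17
Max job total = 17
Lower bound = max(17, 17) = 17

17


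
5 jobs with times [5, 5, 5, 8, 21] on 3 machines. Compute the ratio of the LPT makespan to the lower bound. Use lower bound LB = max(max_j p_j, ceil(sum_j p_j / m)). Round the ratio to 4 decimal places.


LPT order: [21, 8, 5, 5, 5]
Machine loads after assignment: [21, 13, 10]
LPT makespan = 21
Lower bound = max(max_job, ceil(total/3)) = max(21, 15) = 21
Ratio = 21 / 21 = 1.0

1.0


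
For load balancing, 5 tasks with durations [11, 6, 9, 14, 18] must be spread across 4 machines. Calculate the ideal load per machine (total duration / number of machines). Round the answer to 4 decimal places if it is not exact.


Total processing time = 11 + 6 + 9 + 14 + 18 = 58
Number of machines = 4
Ideal balanced load = 58 / 4 = 14.5

14.5


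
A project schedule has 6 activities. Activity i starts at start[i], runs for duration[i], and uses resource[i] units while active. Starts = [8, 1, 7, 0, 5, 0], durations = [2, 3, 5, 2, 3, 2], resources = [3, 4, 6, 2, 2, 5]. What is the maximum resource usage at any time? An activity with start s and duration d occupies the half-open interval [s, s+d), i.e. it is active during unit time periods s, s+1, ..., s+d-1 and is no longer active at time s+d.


Each activity i is active on [start_i, start_i + duration_i).
Compute total resource usage per time slot:
  t=0: active resources = [2, 5], total = 7
  t=1: active resources = [4, 2, 5], total = 11
  t=2: active resources = [4], total = 4
  t=3: active resources = [4], total = 4
  t=4: active resources = [], total = 0
  t=5: active resources = [2], total = 2
  t=6: active resources = [2], total = 2
  t=7: active resources = [6, 2], total = 8
  t=8: active resources = [3, 6], total = 9
  t=9: active resources = [3, 6], total = 9
  t=10: active resources = [6], total = 6
  t=11: active resources = [6], total = 6
Peak resource demand = 11

11


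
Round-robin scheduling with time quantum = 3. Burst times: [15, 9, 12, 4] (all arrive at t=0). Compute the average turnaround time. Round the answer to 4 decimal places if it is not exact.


Time quantum = 3
Execution trace:
  J1 runs 3 units, time = 3
  J2 runs 3 units, time = 6
  J3 runs 3 units, time = 9
  J4 runs 3 units, time = 12
  J1 runs 3 units, time = 15
  J2 runs 3 units, time = 18
  J3 runs 3 units, time = 21
  J4 runs 1 units, time = 22
  J1 runs 3 units, time = 25
  J2 runs 3 units, time = 28
  J3 runs 3 units, time = 31
  J1 runs 3 units, time = 34
  J3 runs 3 units, time = 37
  J1 runs 3 units, time = 40
Finish times: [40, 28, 37, 22]
Average turnaround = 127/4 = 31.75

31.75


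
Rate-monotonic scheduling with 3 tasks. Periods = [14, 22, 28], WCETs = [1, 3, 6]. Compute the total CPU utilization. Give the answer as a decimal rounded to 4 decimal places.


Compute individual utilizations (exact fractions):
  Task 1: C/T = 1/14 (approx. 0.0714)
  Task 2: C/T = 3/22 (approx. 0.1364)
  Task 3: C/T = 6/28 = 3/14 (approx. 0.2143)
Total utilization U = 1/14 + 3/22 + 3/14 = 65/154
Rounded to 4 decimal places: U = 0.4221
RM (Liu & Layland) bound for 3 tasks = 0.779763; compare with U = 65/154 (approx. 0.422078)
U <= bound, so schedulable by RM sufficient condition.

0.4221


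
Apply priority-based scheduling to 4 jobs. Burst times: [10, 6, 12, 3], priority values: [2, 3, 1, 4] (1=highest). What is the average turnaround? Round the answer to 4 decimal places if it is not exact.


Sort by priority (ascending = highest first):
Order: [(1, 12), (2, 10), (3, 6), (4, 3)]
Completion times:
  Priority 1, burst=12, C=12
  Priority 2, burst=10, C=22
  Priority 3, burst=6, C=28
  Priority 4, burst=3, C=31
Average turnaround = 93/4 = 23.25

23.25


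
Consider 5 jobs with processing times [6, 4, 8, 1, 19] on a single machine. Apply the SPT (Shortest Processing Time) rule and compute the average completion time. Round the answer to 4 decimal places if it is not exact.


Sort jobs by processing time (SPT order): [1, 4, 6, 8, 19]
Compute completion times sequentially:
  Job 1: processing = 1, completes at 1
  Job 2: processing = 4, completes at 5
  Job 3: processing = 6, completes at 11
  Job 4: processing = 8, completes at 19
  Job 5: processing = 19, completes at 38
Sum of completion times = 74
Average completion time = 74/5 = 14.8

14.8


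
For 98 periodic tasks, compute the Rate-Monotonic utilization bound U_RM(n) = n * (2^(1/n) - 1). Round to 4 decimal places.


Compute 2^(1/98) = 1.0070980027
Subtract 1: 1.0070980027 - 1 = 0.0070980027
Multiply by n: 98 * 0.0070980027 = 0.6956042646
Round to 4 dp: 0.6956

0.6956


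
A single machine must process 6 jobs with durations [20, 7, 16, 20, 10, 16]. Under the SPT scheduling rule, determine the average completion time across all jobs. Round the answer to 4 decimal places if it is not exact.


Sort jobs by processing time (SPT order): [7, 10, 16, 16, 20, 20]
Compute completion times sequentially:
  Job 1: processing = 7, completes at 7
  Job 2: processing = 10, completes at 17
  Job 3: processing = 16, completes at 33
  Job 4: processing = 16, completes at 49
  Job 5: processing = 20, completes at 69
  Job 6: processing = 20, completes at 89
Sum of completion times = 264
Average completion time = 264/6 = 44.0

44.0


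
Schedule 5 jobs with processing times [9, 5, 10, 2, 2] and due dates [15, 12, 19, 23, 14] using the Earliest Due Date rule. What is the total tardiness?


Sort by due date (EDD order): [(5, 12), (2, 14), (9, 15), (10, 19), (2, 23)]
Compute completion times and tardiness:
  Job 1: p=5, d=12, C=5, tardiness=max(0,5-12)=0
  Job 2: p=2, d=14, C=7, tardiness=max(0,7-14)=0
  Job 3: p=9, d=15, C=16, tardiness=max(0,16-15)=1
  Job 4: p=10, d=19, C=26, tardiness=max(0,26-19)=7
  Job 5: p=2, d=23, C=28, tardiness=max(0,28-23)=5
Total tardiness = 13

13


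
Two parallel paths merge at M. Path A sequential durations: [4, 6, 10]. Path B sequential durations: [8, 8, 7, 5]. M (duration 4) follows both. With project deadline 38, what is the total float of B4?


Forward pass: ES(B4) = sum of predecessors on chain B = 23
EF = ES + duration = 23 + 5 = 28
Backward pass: LF(M) = deadline = 38; LS(M) = 38 - 4 = 34
LF(B4) = LS(M) - sum(successors on chain B) = 34 - 0 = 34
LS = LF - duration = 34 - 5 = 29
Total float = LS - ES = 29 - 23 = 6

6


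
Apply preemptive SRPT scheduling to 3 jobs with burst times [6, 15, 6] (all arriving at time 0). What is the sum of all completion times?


Since all jobs arrive at t=0, SRPT equals SPT ordering.
SPT order: [6, 6, 15]
Completion times:
  Job 1: p=6, C=6
  Job 2: p=6, C=12
  Job 3: p=15, C=27
Total completion time = 6 + 12 + 27 = 45

45


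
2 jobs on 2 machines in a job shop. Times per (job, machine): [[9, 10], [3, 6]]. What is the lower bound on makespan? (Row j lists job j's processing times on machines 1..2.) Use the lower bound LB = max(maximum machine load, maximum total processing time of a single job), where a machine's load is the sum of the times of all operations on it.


Machine loads:
  Machine 1: 9 + 3 = 12
  Machine 2: 10 + 6 = 16
Max machine load = 16
Job totals:
  Job 1: 19
  Job 2: 9
Max job total = 19
Lower bound = max(16, 19) = 19

19


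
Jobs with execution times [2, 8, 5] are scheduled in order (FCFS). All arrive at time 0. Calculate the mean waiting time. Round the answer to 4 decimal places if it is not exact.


FCFS order (as given): [2, 8, 5]
Waiting times:
  Job 1: wait = 0
  Job 2: wait = 2
  Job 3: wait = 10
Sum of waiting times = 12
Average waiting time = 12/3 = 4.0

4.0


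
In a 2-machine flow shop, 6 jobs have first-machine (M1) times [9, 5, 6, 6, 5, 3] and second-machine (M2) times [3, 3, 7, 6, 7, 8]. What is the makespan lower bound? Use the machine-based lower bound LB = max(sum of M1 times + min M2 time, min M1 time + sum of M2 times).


LB1 = sum(M1 times) + min(M2 times) = 34 + 3 = 37
LB2 = min(M1 times) + sum(M2 times) = 3 + 34 = 37
Lower bound = max(LB1, LB2) = max(37, 37) = 37

37


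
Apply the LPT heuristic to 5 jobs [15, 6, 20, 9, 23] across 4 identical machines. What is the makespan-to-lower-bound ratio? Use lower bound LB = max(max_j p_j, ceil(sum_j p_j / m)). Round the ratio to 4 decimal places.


LPT order: [23, 20, 15, 9, 6]
Machine loads after assignment: [23, 20, 15, 15]
LPT makespan = 23
Lower bound = max(max_job, ceil(total/4)) = max(23, 19) = 23
Ratio = 23 / 23 = 1.0

1.0


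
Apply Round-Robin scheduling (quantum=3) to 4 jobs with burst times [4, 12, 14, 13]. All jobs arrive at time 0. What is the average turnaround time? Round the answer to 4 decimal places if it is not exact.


Time quantum = 3
Execution trace:
  J1 runs 3 units, time = 3
  J2 runs 3 units, time = 6
  J3 runs 3 units, time = 9
  J4 runs 3 units, time = 12
  J1 runs 1 units, time = 13
  J2 runs 3 units, time = 16
  J3 runs 3 units, time = 19
  J4 runs 3 units, time = 22
  J2 runs 3 units, time = 25
  J3 runs 3 units, time = 28
  J4 runs 3 units, time = 31
  J2 runs 3 units, time = 34
  J3 runs 3 units, time = 37
  J4 runs 3 units, time = 40
  J3 runs 2 units, time = 42
  J4 runs 1 units, time = 43
Finish times: [13, 34, 42, 43]
Average turnaround = 132/4 = 33.0

33.0


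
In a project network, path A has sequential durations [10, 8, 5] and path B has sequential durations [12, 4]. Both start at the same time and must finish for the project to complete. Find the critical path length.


Path A total = 10 + 8 + 5 = 23
Path B total = 12 + 4 = 16
Critical path = longest path = max(23, 16) = 23

23


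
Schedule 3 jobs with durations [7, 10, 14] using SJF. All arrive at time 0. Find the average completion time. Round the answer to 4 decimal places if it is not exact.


SJF order (ascending): [7, 10, 14]
Completion times:
  Job 1: burst=7, C=7
  Job 2: burst=10, C=17
  Job 3: burst=14, C=31
Average completion = 55/3 = 18.3333

18.3333


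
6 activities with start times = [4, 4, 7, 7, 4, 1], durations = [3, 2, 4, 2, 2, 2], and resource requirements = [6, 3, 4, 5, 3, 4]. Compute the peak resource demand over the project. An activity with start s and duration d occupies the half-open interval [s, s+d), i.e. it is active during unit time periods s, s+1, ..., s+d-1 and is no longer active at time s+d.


Each activity i is active on [start_i, start_i + duration_i).
Compute total resource usage per time slot:
  t=0: active resources = [], total = 0
  t=1: active resources = [4], total = 4
  t=2: active resources = [4], total = 4
  t=3: active resources = [], total = 0
  t=4: active resources = [6, 3, 3], total = 12
  t=5: active resources = [6, 3, 3], total = 12
  t=6: active resources = [6], total = 6
  t=7: active resources = [4, 5], total = 9
  t=8: active resources = [4, 5], total = 9
  t=9: active resources = [4], total = 4
  t=10: active resources = [4], total = 4
Peak resource demand = 12

12


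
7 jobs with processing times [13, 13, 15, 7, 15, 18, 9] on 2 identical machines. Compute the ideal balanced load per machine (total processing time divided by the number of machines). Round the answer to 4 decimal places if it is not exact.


Total processing time = 13 + 13 + 15 + 7 + 15 + 18 + 9 = 90
Number of machines = 2
Ideal balanced load = 90 / 2 = 45.0

45.0


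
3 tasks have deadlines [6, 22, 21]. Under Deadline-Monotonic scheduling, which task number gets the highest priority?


Sort tasks by relative deadline (ascending):
  Task 1: deadline = 6
  Task 3: deadline = 21
  Task 2: deadline = 22
Priority order (highest first): [1, 3, 2]
Highest priority task = 1

1


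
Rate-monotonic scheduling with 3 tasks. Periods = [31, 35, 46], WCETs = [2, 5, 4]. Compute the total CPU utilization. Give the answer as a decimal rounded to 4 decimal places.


Compute individual utilizations (exact fractions):
  Task 1: C/T = 2/31 (approx. 0.0645)
  Task 2: C/T = 5/35 = 1/7 (approx. 0.1429)
  Task 3: C/T = 4/46 = 2/23 (approx. 0.087)
Total utilization U = 2/31 + 1/7 + 2/23 = 1469/4991
Rounded to 4 decimal places: U = 0.2943
RM (Liu & Layland) bound for 3 tasks = 0.779763; compare with U = 1469/4991 (approx. 0.294330)
U <= bound, so schedulable by RM sufficient condition.

0.2943


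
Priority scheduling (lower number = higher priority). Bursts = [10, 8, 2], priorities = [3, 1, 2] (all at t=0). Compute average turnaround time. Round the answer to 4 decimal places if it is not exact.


Sort by priority (ascending = highest first):
Order: [(1, 8), (2, 2), (3, 10)]
Completion times:
  Priority 1, burst=8, C=8
  Priority 2, burst=2, C=10
  Priority 3, burst=10, C=20
Average turnaround = 38/3 = 12.6667

12.6667


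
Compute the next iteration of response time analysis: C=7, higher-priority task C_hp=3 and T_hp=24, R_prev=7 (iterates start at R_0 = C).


R_next = C + ceil(R_prev / T_hp) * C_hp
ceil(7 / 24) = ceil(0.2917) = 1
Interference = 1 * 3 = 3
R_next = 7 + 3 = 10

10


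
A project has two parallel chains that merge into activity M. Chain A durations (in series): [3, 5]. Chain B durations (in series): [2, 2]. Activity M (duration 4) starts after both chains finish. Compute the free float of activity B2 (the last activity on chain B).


ES(B2) = sum of predecessors on chain B = 2
EF(B2) = ES + duration = 2 + 2 = 4
Successor of B2 is M. ES(M) = max(sum(A), sum(B)) = max(8, 4) = 8
Free float = ES(successor) - EF(current) = 8 - 4 = 4

4


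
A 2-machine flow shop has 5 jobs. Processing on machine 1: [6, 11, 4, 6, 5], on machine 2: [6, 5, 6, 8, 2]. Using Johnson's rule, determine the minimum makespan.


Apply Johnson's rule:
  Group 1 (a <= b): [(3, 4, 6), (1, 6, 6), (4, 6, 8)]
  Group 2 (a > b): [(2, 11, 5), (5, 5, 2)]
Optimal job order: [3, 1, 4, 2, 5]
Schedule:
  Job 3: M1 done at 4, M2 done at 10
  Job 1: M1 done at 10, M2 done at 16
  Job 4: M1 done at 16, M2 done at 24
  Job 2: M1 done at 27, M2 done at 32
  Job 5: M1 done at 32, M2 done at 34
Makespan = 34

34


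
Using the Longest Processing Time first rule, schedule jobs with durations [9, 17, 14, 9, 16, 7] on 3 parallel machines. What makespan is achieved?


Sort jobs in decreasing order (LPT): [17, 16, 14, 9, 9, 7]
Assign each job to the least loaded machine:
  Machine 1: jobs [17, 7], load = 24
  Machine 2: jobs [16, 9], load = 25
  Machine 3: jobs [14, 9], load = 23
Makespan = max load = 25

25


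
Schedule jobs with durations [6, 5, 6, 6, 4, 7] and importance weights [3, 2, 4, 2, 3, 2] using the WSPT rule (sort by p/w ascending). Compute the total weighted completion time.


Compute p/w ratios and sort ascending (WSPT): [(4, 3), (6, 4), (6, 3), (5, 2), (6, 2), (7, 2)]
Compute weighted completion times:
  Job (p=4,w=3): C=4, w*C=3*4=12
  Job (p=6,w=4): C=10, w*C=4*10=40
  Job (p=6,w=3): C=16, w*C=3*16=48
  Job (p=5,w=2): C=21, w*C=2*21=42
  Job (p=6,w=2): C=27, w*C=2*27=54
  Job (p=7,w=2): C=34, w*C=2*34=68
Total weighted completion time = 264

264


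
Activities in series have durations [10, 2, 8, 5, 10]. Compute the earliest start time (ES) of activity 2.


Activity 2 starts after activities 1 through 1 complete.
Predecessor durations: [10]
ES = 10 = 10

10


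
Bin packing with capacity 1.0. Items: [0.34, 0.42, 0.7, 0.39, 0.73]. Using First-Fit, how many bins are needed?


Place items sequentially using First-Fit:
  Item 0.34 -> new Bin 1
  Item 0.42 -> Bin 1 (now 0.76)
  Item 0.7 -> new Bin 2
  Item 0.39 -> new Bin 3
  Item 0.73 -> new Bin 4
Total bins used = 4

4


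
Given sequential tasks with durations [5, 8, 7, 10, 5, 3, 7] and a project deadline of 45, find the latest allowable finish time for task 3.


LF(activity 3) = deadline - sum of successor durations
Successors: activities 4 through 7 with durations [10, 5, 3, 7]
Sum of successor durations = 25
LF = 45 - 25 = 20

20


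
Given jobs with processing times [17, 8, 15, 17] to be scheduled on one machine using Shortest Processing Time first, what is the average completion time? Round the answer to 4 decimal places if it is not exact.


Sort jobs by processing time (SPT order): [8, 15, 17, 17]
Compute completion times sequentially:
  Job 1: processing = 8, completes at 8
  Job 2: processing = 15, completes at 23
  Job 3: processing = 17, completes at 40
  Job 4: processing = 17, completes at 57
Sum of completion times = 128
Average completion time = 128/4 = 32.0

32.0


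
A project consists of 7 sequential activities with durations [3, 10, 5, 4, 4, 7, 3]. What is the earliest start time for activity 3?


Activity 3 starts after activities 1 through 2 complete.
Predecessor durations: [3, 10]
ES = 3 + 10 = 13

13


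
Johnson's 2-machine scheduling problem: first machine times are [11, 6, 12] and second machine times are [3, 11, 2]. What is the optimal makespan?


Apply Johnson's rule:
  Group 1 (a <= b): [(2, 6, 11)]
  Group 2 (a > b): [(1, 11, 3), (3, 12, 2)]
Optimal job order: [2, 1, 3]
Schedule:
  Job 2: M1 done at 6, M2 done at 17
  Job 1: M1 done at 17, M2 done at 20
  Job 3: M1 done at 29, M2 done at 31
Makespan = 31

31


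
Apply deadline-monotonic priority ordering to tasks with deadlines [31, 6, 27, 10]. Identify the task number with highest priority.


Sort tasks by relative deadline (ascending):
  Task 2: deadline = 6
  Task 4: deadline = 10
  Task 3: deadline = 27
  Task 1: deadline = 31
Priority order (highest first): [2, 4, 3, 1]
Highest priority task = 2

2


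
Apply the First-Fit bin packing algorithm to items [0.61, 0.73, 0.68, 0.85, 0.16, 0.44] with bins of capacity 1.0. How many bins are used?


Place items sequentially using First-Fit:
  Item 0.61 -> new Bin 1
  Item 0.73 -> new Bin 2
  Item 0.68 -> new Bin 3
  Item 0.85 -> new Bin 4
  Item 0.16 -> Bin 1 (now 0.77)
  Item 0.44 -> new Bin 5
Total bins used = 5

5


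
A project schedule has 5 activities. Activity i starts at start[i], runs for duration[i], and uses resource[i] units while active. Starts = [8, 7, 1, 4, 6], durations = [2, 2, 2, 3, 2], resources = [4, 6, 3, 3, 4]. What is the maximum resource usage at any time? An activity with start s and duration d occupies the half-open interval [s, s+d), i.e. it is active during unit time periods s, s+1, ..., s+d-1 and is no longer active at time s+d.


Each activity i is active on [start_i, start_i + duration_i).
Compute total resource usage per time slot:
  t=0: active resources = [], total = 0
  t=1: active resources = [3], total = 3
  t=2: active resources = [3], total = 3
  t=3: active resources = [], total = 0
  t=4: active resources = [3], total = 3
  t=5: active resources = [3], total = 3
  t=6: active resources = [3, 4], total = 7
  t=7: active resources = [6, 4], total = 10
  t=8: active resources = [4, 6], total = 10
  t=9: active resources = [4], total = 4
Peak resource demand = 10

10


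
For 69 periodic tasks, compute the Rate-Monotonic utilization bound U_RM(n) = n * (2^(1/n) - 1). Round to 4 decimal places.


Compute 2^(1/69) = 1.0100962378
Subtract 1: 1.0100962378 - 1 = 0.0100962378
Multiply by n: 69 * 0.0100962378 = 0.6966404082
Round to 4 dp: 0.6966

0.6966


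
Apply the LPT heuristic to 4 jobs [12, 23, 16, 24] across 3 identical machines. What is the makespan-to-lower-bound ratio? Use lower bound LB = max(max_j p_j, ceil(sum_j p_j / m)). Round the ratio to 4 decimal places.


LPT order: [24, 23, 16, 12]
Machine loads after assignment: [24, 23, 28]
LPT makespan = 28
Lower bound = max(max_job, ceil(total/3)) = max(24, 25) = 25
Ratio = 28 / 25 = 1.12

1.12


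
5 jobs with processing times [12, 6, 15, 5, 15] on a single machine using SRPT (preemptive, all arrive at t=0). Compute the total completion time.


Since all jobs arrive at t=0, SRPT equals SPT ordering.
SPT order: [5, 6, 12, 15, 15]
Completion times:
  Job 1: p=5, C=5
  Job 2: p=6, C=11
  Job 3: p=12, C=23
  Job 4: p=15, C=38
  Job 5: p=15, C=53
Total completion time = 5 + 11 + 23 + 38 + 53 = 130

130


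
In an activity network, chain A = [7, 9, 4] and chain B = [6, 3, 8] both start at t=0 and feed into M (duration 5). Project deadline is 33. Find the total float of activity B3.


Forward pass: ES(B3) = sum of predecessors on chain B = 9
EF = ES + duration = 9 + 8 = 17
Backward pass: LF(M) = deadline = 33; LS(M) = 33 - 5 = 28
LF(B3) = LS(M) - sum(successors on chain B) = 28 - 0 = 28
LS = LF - duration = 28 - 8 = 20
Total float = LS - ES = 20 - 9 = 11

11


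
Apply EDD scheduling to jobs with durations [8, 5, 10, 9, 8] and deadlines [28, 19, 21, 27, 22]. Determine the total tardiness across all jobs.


Sort by due date (EDD order): [(5, 19), (10, 21), (8, 22), (9, 27), (8, 28)]
Compute completion times and tardiness:
  Job 1: p=5, d=19, C=5, tardiness=max(0,5-19)=0
  Job 2: p=10, d=21, C=15, tardiness=max(0,15-21)=0
  Job 3: p=8, d=22, C=23, tardiness=max(0,23-22)=1
  Job 4: p=9, d=27, C=32, tardiness=max(0,32-27)=5
  Job 5: p=8, d=28, C=40, tardiness=max(0,40-28)=12
Total tardiness = 18

18


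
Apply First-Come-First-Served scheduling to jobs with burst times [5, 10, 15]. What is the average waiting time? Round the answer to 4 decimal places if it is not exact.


FCFS order (as given): [5, 10, 15]
Waiting times:
  Job 1: wait = 0
  Job 2: wait = 5
  Job 3: wait = 15
Sum of waiting times = 20
Average waiting time = 20/3 = 6.6667

6.6667
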